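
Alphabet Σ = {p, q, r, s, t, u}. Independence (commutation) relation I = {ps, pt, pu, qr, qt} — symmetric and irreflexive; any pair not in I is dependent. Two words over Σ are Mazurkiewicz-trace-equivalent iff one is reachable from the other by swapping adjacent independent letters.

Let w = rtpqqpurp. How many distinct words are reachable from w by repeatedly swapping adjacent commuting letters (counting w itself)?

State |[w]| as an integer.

0(r) covers ∅
1(t) covers 0:r
2(p) covers 0:r
3(q) covers 2:p
4(q) covers 3:q
5(p) covers 4:q
6(u) covers 1:t, 4:q
7(r) covers 5:p, 6:u
8(p) covers 7:r
floor of heap: 0:r
completions by unplaced set U, small U first (add the entries for U minus each lowest piece of U):
  |U|=1: {8}:1
  |U|=2: {7,8}:1
  |U|=3: {5,7,8}:1  {6,7,8}:1
  |U|=4: {1,6,7,8}:1  {5,6,7,8}:2
  |U|=5: {1,5,6,7,8}:3  {4,5,6,7,8}:2
  |U|=6: {1,4,5,6,7,8}:5  {3,4,5,6,7,8}:2
  |U|=7: {1,3,4,5,6,7,8}:7  {2,3,4,5,6,7,8}:2
  start at 0(r): 9

9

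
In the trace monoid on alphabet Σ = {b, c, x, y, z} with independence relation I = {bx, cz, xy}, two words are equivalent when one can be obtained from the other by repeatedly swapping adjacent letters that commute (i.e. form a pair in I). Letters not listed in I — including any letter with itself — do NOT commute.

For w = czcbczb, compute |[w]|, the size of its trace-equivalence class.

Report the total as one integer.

#0=c has no predecessor
#1=z has no predecessor
#2=c depends on [0:c]
#3=b depends on [1:z, 2:c]
#4=c depends on [3:b]
#5=z depends on [3:b]
#6=b depends on [4:c, 5:z]
sources: [0:c, 1:z]
N(rest) = Σ N(rest − s) over sources s of rest; N(one piece) = 1:
  size 1 → [6]=1
  size 2 → [4,6]=1  [5,6]=1
  size 3 → [4,5,6]=2
  size 4 → [3,4,5,6]=2
  size 5 → [1,3,4,5,6]=2  [2,3,4,5,6]=2
  first=0(c) contributes 4
  first=1(z) contributes 2
|[w]| = 6

6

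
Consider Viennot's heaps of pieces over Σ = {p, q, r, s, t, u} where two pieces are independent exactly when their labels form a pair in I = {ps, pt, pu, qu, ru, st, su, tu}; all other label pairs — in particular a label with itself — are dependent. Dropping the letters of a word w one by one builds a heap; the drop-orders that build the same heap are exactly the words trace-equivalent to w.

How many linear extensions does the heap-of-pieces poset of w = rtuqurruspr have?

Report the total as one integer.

piece 0:r — minimal
piece 1:t rests on {0:r}
piece 2:u — minimal
piece 3:q rests on {1:t}
piece 4:u rests on {2:u}
piece 5:r rests on {3:q}
piece 6:r rests on {5:r}
piece 7:u rests on {4:u}
piece 8:s rests on {6:r}
piece 9:p rests on {6:r}
piece 10:r rests on {8:s, 9:p}
minimal pieces: {0:r, 2:u}
ways to finish when only these pieces remain (= sum over removing one remaining piece with nothing left below it):
  1 left: {7}→1  {10}→1
  2 left: {4,7}→1  {7,10}→2  {8,10}→1  {9,10}→1
  3 left: {2,4,7}→1  {4,7,10}→3  {7,8,10}→3  {7,9,10}→3  {8,9,10}→2
  4 left: {2,4,7,10}→4  {4,7,8,10}→6  {4,7,9,10}→6  {6,8,9,10}→2  {7,8,9,10}→8
  5 left: {2,4,7,8,10}→10  {2,4,7,9,10}→10  {4,7,8,9,10}→20  {5,6,8,9,10}→2  {6,7,8,9,10}→10
  6 left: {2,4,7,8,9,10}→40  {3,5,6,8,9,10}→2  {4,6,7,8,9,10}→30  {5,6,7,8,9,10}→12
  7 left: {1,3,5,6,8,9,10}→2  {2,4,6,7,8,9,10}→70  {3,5,6,7,8,9,10}→14  {4,5,6,7,8,9,10}→42
  8 left: {0,1,3,5,6,8,9,10}→2  {1,3,5,6,7,8,9,10}→16  {2,4,5,6,7,8,9,10}→112  {3,4,5,6,7,8,9,10}→56
  9 left: {0,1,3,5,6,7,8,9,10}→18  {1,3,4,5,6,7,8,9,10}→72  {2,3,4,5,6,7,8,9,10}→168
  placing 0:r first → 240 extensions
  placing 2:u first → 90 extensions
total linear extensions = 330

330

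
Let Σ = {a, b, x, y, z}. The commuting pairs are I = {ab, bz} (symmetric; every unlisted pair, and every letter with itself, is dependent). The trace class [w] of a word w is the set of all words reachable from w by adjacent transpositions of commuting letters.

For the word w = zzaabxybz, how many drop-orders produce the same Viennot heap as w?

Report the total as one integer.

#0=z has no predecessor
#1=z depends on [0:z]
#2=a depends on [1:z]
#3=a depends on [2:a]
#4=b has no predecessor
#5=x depends on [3:a, 4:b]
#6=y depends on [5:x]
#7=b depends on [6:y]
#8=z depends on [6:y]
sources: [0:z, 4:b]
N(rest) = Σ N(rest − s) over sources s of rest; N(one piece) = 1:
  size 1 → [7]=1  [8]=1
  size 2 → [7,8]=2
  size 3 → [6,7,8]=2
  size 4 → [5,6,7,8]=2
  size 5 → [3,5,6,7,8]=2  [4,5,6,7,8]=2
  size 6 → [2,3,5,6,7,8]=2  [3,4,5,6,7,8]=4
  size 7 → [1,2,3,5,6,7,8]=2  [2,3,4,5,6,7,8]=6
  first=0(z) contributes 8
  first=4(b) contributes 2
|[w]| = 10

10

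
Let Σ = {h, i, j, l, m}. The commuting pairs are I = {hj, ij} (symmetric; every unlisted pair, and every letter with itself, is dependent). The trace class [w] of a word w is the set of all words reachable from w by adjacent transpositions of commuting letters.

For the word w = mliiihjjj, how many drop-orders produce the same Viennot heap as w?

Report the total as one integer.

piece 0:m — minimal
piece 1:l rests on {0:m}
piece 2:i rests on {1:l}
piece 3:i rests on {2:i}
piece 4:i rests on {3:i}
piece 5:h rests on {4:i}
piece 6:j rests on {1:l}
piece 7:j rests on {6:j}
piece 8:j rests on {7:j}
minimal pieces: {0:m}
ways to finish when only these pieces remain (= sum over removing one remaining piece with nothing left below it):
  1 left: {5}→1  {8}→1
  2 left: {4,5}→1  {5,8}→2  {7,8}→1
  3 left: {3,4,5}→1  {4,5,8}→3  {5,7,8}→3  {6,7,8}→1
  4 left: {2,3,4,5}→1  {3,4,5,8}→4  {4,5,7,8}→6  {5,6,7,8}→4
  5 left: {2,3,4,5,8}→5  {3,4,5,7,8}→10  {4,5,6,7,8}→10
  6 left: {2,3,4,5,7,8}→15  {3,4,5,6,7,8}→20
  7 left: {2,3,4,5,6,7,8}→35
  placing 0:m first → 35 extensions

35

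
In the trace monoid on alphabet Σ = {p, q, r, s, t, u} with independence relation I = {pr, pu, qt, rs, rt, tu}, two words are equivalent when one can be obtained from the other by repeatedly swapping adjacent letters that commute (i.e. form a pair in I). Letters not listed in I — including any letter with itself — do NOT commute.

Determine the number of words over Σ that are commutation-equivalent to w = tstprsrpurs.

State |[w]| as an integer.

119

drop 0:t onto floor
drop 1:s onto {0:t}
drop 2:t onto {1:s}
drop 3:p onto {2:t}
drop 4:r onto floor
drop 5:s onto {3:p}
drop 6:r onto {4:r}
drop 7:p onto {5:s}
drop 8:u onto {5:s, 6:r}
drop 9:r onto {8:u}
drop 10:s onto {7:p, 8:u}
ground layer = {0:t, 4:r}
drop-orders for the pieces not yet dropped (sum over which currently-grounded one goes next):
  1 to go: {9} 1  {10} 1
  2 to go: {7,10} 1  {9,10} 2
  3 to go: {7,9,10} 3  {8,9,10} 2
  4 to go: {6,8,9,10} 2  {7,8,9,10} 5
  5 to go: {4,6,8,9,10} 2  {5,7,8,9,10} 5  {6,7,8,9,10} 7
  6 to go: {3,5,7,8,9,10} 5  {4,6,7,8,9,10} 9  {5,6,7,8,9,10} 12
  7 to go: {2,3,5,7,8,9,10} 5  {3,5,6,7,8,9,10} 17  {4,5,6,7,8,9,10} 21
  8 to go: {1,2,3,5,7,8,9,10} 5  {2,3,5,6,7,8,9,10} 22  {3,4,5,6,7,8,9,10} 38
  9 to go: {0,1,2,3,5,7,8,9,10} 5  {1,2,3,5,6,7,8,9,10} 27  {2,3,4,5,6,7,8,9,10} 60
  if 0:t drops first: 87 orders
  if 4:r drops first: 32 orders
heap linearizations: 119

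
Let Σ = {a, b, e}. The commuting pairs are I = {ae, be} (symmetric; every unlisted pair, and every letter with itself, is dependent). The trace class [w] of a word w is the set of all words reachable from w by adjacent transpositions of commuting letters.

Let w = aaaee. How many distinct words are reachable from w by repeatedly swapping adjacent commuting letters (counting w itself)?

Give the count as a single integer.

piece 0:a — minimal
piece 1:a rests on {0:a}
piece 2:a rests on {1:a}
piece 3:e — minimal
piece 4:e rests on {3:e}
minimal pieces: {0:a, 3:e}
ways to finish when only these pieces remain (= sum over removing one remaining piece with nothing left below it):
  1 left: {2}→1  {4}→1
  2 left: {1,2}→1  {2,4}→2  {3,4}→1
  3 left: {0,1,2}→1  {1,2,4}→3  {2,3,4}→3
  placing 0:a first → 6 extensions
  placing 3:e first → 4 extensions
total linear extensions = 10

10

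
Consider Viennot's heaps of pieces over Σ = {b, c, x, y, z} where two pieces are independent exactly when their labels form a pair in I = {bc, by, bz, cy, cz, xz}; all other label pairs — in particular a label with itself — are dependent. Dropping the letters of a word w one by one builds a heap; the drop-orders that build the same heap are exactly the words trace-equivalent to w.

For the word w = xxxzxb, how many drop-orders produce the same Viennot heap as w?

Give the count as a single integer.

piece 0:x — minimal
piece 1:x rests on {0:x}
piece 2:x rests on {1:x}
piece 3:z — minimal
piece 4:x rests on {2:x}
piece 5:b rests on {4:x}
minimal pieces: {0:x, 3:z}
ways to finish when only these pieces remain (= sum over removing one remaining piece with nothing left below it):
  1 left: {3}→1  {5}→1
  2 left: {3,5}→2  {4,5}→1
  3 left: {2,4,5}→1  {3,4,5}→3
  4 left: {1,2,4,5}→1  {2,3,4,5}→4
  placing 0:x first → 5 extensions
  placing 3:z first → 1 extensions
total linear extensions = 6

6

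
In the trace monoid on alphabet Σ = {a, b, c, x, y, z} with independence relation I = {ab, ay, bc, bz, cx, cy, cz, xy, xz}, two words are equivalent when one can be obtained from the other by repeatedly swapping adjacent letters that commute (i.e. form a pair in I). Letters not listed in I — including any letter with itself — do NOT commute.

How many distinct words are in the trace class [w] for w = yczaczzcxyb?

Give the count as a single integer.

drop 0:y onto floor
drop 1:c onto floor
drop 2:z onto {0:y}
drop 3:a onto {1:c, 2:z}
drop 4:c onto {3:a}
drop 5:z onto {3:a}
drop 6:z onto {5:z}
drop 7:c onto {4:c}
drop 8:x onto {3:a}
drop 9:y onto {6:z}
drop 10:b onto {8:x, 9:y}
ground layer = {0:y, 1:c}
drop-orders for the pieces not yet dropped (sum over which currently-grounded one goes next):
  1 to go: {7} 1  {10} 1
  2 to go: {4,7} 1  {7,10} 2  {8,10} 1  {9,10} 1
  3 to go: {4,7,10} 3  {6,9,10} 1  {7,8,10} 3  {7,9,10} 3  {8,9,10} 2
  4 to go: {4,7,8,10} 6  {4,7,9,10} 6  {5,6,9,10} 1  {6,7,9,10} 4  {6,8,9,10} 3  {7,8,9,10} 8
  5 to go: {4,6,7,9,10} 10  {4,7,8,9,10} 20  {5,6,7,9,10} 5  {5,6,8,9,10} 4  {6,7,8,9,10} 15
  6 to go: {4,5,6,7,9,10} 15  {4,6,7,8,9,10} 45  {5,6,7,8,9,10} 24
  7 to go: {4,5,6,7,8,9,10} 84
  8 to go: {3,4,5,6,7,8,9,10} 84
  9 to go: {1,3,4,5,6,7,8,9,10} 84  {2,3,4,5,6,7,8,9,10} 84
  if 0:y drops first: 168 orders
  if 1:c drops first: 84 orders
heap linearizations: 252

252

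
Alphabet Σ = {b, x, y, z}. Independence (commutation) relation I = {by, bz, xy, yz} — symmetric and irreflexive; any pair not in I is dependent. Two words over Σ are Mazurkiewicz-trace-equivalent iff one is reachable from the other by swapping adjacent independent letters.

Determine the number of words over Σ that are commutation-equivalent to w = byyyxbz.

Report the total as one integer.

70

0(b) covers ∅
1(y) covers ∅
2(y) covers 1:y
3(y) covers 2:y
4(x) covers 0:b
5(b) covers 4:x
6(z) covers 4:x
floor of heap: 0:b, 1:y
completions by unplaced set U, small U first (add the entries for U minus each lowest piece of U):
  |U|=1: {3}:1  {5}:1  {6}:1
  |U|=2: {2,3}:1  {3,5}:2  {3,6}:2  {5,6}:2
  |U|=3: {1,2,3}:1  {2,3,5}:3  {2,3,6}:3  {3,5,6}:6  {4,5,6}:2
  |U|=4: {0,4,5,6}:2  {1,2,3,5}:4  {1,2,3,6}:4  {2,3,5,6}:12  {3,4,5,6}:8
  |U|=5: {0,3,4,5,6}:10  {1,2,3,5,6}:20  {2,3,4,5,6}:20
  start at 0(b): 40
  start at 1(y): 30
sum over floor = 70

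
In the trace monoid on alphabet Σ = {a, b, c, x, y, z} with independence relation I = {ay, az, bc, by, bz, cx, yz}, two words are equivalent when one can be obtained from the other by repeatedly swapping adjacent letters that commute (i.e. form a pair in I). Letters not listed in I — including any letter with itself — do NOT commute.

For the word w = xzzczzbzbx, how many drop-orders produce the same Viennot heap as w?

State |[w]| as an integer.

0(x) covers ∅
1(z) covers 0:x
2(z) covers 1:z
3(c) covers 2:z
4(z) covers 3:c
5(z) covers 4:z
6(b) covers 0:x
7(z) covers 5:z
8(b) covers 6:b
9(x) covers 7:z, 8:b
floor of heap: 0:x
completions by unplaced set U, small U first (add the entries for U minus each lowest piece of U):
  |U|=1: {9}:1
  |U|=2: {7,9}:1  {8,9}:1
  |U|=3: {5,7,9}:1  {6,8,9}:1  {7,8,9}:2
  |U|=4: {4,5,7,9}:1  {5,7,8,9}:3  {6,7,8,9}:3
  |U|=5: {3,4,5,7,9}:1  {4,5,7,8,9}:4  {5,6,7,8,9}:6
  |U|=6: {2,3,4,5,7,9}:1  {3,4,5,7,8,9}:5  {4,5,6,7,8,9}:10
  |U|=7: {1,2,3,4,5,7,9}:1  {2,3,4,5,7,8,9}:6  {3,4,5,6,7,8,9}:15
  |U|=8: {1,2,3,4,5,7,8,9}:7  {2,3,4,5,6,7,8,9}:21
  start at 0(x): 28

28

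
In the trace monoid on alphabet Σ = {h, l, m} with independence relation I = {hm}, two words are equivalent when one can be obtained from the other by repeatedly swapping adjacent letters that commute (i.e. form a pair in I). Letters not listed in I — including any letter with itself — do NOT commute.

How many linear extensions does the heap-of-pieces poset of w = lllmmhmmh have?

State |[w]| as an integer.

0(l) covers ∅
1(l) covers 0:l
2(l) covers 1:l
3(m) covers 2:l
4(m) covers 3:m
5(h) covers 2:l
6(m) covers 4:m
7(m) covers 6:m
8(h) covers 5:h
floor of heap: 0:l
completions by unplaced set U, small U first (add the entries for U minus each lowest piece of U):
  |U|=1: {7}:1  {8}:1
  |U|=2: {5,8}:1  {6,7}:1  {7,8}:2
  |U|=3: {4,6,7}:1  {5,7,8}:3  {6,7,8}:3
  |U|=4: {3,4,6,7}:1  {4,6,7,8}:4  {5,6,7,8}:6
  |U|=5: {3,4,6,7,8}:5  {4,5,6,7,8}:10
  |U|=6: {3,4,5,6,7,8}:15
  |U|=7: {2,3,4,5,6,7,8}:15
  start at 0(l): 15

15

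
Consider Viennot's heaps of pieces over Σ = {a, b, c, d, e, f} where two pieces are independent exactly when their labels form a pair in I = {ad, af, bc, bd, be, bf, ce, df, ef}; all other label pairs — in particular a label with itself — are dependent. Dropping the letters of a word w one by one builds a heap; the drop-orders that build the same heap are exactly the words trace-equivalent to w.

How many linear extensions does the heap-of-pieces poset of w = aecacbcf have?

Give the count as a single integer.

drop 0:a onto floor
drop 1:e onto {0:a}
drop 2:c onto {0:a}
drop 3:a onto {1:e, 2:c}
drop 4:c onto {3:a}
drop 5:b onto {3:a}
drop 6:c onto {4:c}
drop 7:f onto {6:c}
ground layer = {0:a}
drop-orders for the pieces not yet dropped (sum over which currently-grounded one goes next):
  1 to go: {5} 1  {7} 1
  2 to go: {5,7} 2  {6,7} 1
  3 to go: {4,6,7} 1  {5,6,7} 3
  4 to go: {4,5,6,7} 4
  5 to go: {3,4,5,6,7} 4
  6 to go: {1,3,4,5,6,7} 4  {2,3,4,5,6,7} 4
  if 0:a drops first: 8 orders

8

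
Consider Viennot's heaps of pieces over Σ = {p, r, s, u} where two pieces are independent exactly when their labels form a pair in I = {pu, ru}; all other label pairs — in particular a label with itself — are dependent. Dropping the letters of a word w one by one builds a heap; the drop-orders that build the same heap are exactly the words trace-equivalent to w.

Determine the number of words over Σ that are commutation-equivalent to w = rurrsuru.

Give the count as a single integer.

0(r) covers ∅
1(u) covers ∅
2(r) covers 0:r
3(r) covers 2:r
4(s) covers 1:u, 3:r
5(u) covers 4:s
6(r) covers 4:s
7(u) covers 5:u
floor of heap: 0:r, 1:u
completions by unplaced set U, small U first (add the entries for U minus each lowest piece of U):
  |U|=1: {6}:1  {7}:1
  |U|=2: {5,7}:1  {6,7}:2
  |U|=3: {5,6,7}:3
  |U|=4: {4,5,6,7}:3
  |U|=5: {1,4,5,6,7}:3  {3,4,5,6,7}:3
  |U|=6: {1,3,4,5,6,7}:6  {2,3,4,5,6,7}:3
  start at 0(r): 9
  start at 1(u): 3
sum over floor = 12

12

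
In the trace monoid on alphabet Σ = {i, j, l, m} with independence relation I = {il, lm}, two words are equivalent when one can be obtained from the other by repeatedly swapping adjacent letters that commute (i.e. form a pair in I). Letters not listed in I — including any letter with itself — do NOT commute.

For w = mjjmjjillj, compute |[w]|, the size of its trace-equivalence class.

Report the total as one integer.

3

#0=m has no predecessor
#1=j depends on [0:m]
#2=j depends on [1:j]
#3=m depends on [2:j]
#4=j depends on [3:m]
#5=j depends on [4:j]
#6=i depends on [5:j]
#7=l depends on [5:j]
#8=l depends on [7:l]
#9=j depends on [6:i, 8:l]
sources: [0:m]
N(rest) = Σ N(rest − s) over sources s of rest; N(one piece) = 1:
  size 1 → [9]=1
  size 2 → [6,9]=1  [8,9]=1
  size 3 → [6,8,9]=2  [7,8,9]=1
  size 4 → [6,7,8,9]=3
  size 5 → [5,6,7,8,9]=3
  size 6 → [4,5,6,7,8,9]=3
  size 7 → [3,4,5,6,7,8,9]=3
  size 8 → [2,3,4,5,6,7,8,9]=3
  first=0(m) contributes 3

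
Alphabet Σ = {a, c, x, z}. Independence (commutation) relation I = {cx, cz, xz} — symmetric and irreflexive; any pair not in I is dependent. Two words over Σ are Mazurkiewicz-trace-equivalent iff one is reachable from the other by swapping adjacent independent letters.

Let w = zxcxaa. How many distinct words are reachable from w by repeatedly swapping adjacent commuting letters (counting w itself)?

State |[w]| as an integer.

12

piece 0:z — minimal
piece 1:x — minimal
piece 2:c — minimal
piece 3:x rests on {1:x}
piece 4:a rests on {0:z, 2:c, 3:x}
piece 5:a rests on {4:a}
minimal pieces: {0:z, 1:x, 2:c}
ways to finish when only these pieces remain (= sum over removing one remaining piece with nothing left below it):
  1 left: {5}→1
  2 left: {4,5}→1
  3 left: {0,4,5}→1  {2,4,5}→1  {3,4,5}→1
  4 left: {0,2,4,5}→2  {0,3,4,5}→2  {1,3,4,5}→1  {2,3,4,5}→2
  placing 0:z first → 3 extensions
  placing 1:x first → 6 extensions
  placing 2:c first → 3 extensions
total linear extensions = 12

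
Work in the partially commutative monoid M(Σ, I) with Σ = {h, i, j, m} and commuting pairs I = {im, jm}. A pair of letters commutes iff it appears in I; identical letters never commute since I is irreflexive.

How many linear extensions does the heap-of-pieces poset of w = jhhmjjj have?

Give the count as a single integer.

piece 0:j — minimal
piece 1:h rests on {0:j}
piece 2:h rests on {1:h}
piece 3:m rests on {2:h}
piece 4:j rests on {2:h}
piece 5:j rests on {4:j}
piece 6:j rests on {5:j}
minimal pieces: {0:j}
ways to finish when only these pieces remain (= sum over removing one remaining piece with nothing left below it):
  1 left: {3}→1  {6}→1
  2 left: {3,6}→2  {5,6}→1
  3 left: {3,5,6}→3  {4,5,6}→1
  4 left: {3,4,5,6}→4
  5 left: {2,3,4,5,6}→4
  placing 0:j first → 4 extensions

4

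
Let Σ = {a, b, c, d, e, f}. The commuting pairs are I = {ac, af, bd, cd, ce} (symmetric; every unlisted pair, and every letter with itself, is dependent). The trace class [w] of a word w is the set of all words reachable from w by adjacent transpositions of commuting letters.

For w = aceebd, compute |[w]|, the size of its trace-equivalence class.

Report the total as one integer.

0(a) covers ∅
1(c) covers ∅
2(e) covers 0:a
3(e) covers 2:e
4(b) covers 1:c, 3:e
5(d) covers 3:e
floor of heap: 0:a, 1:c
completions by unplaced set U, small U first (add the entries for U minus each lowest piece of U):
  |U|=1: {4}:1  {5}:1
  |U|=2: {1,4}:1  {4,5}:2
  |U|=3: {1,4,5}:3  {3,4,5}:2
  |U|=4: {1,3,4,5}:5  {2,3,4,5}:2
  start at 0(a): 7
  start at 1(c): 2
sum over floor = 9

9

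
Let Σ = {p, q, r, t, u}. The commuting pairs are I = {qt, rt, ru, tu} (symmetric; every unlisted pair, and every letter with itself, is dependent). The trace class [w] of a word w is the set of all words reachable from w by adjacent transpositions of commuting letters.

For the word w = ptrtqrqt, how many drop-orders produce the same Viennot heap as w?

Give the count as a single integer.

drop 0:p onto floor
drop 1:t onto {0:p}
drop 2:r onto {0:p}
drop 3:t onto {1:t}
drop 4:q onto {2:r}
drop 5:r onto {4:q}
drop 6:q onto {5:r}
drop 7:t onto {3:t}
ground layer = {0:p}
drop-orders for the pieces not yet dropped (sum over which currently-grounded one goes next):
  1 to go: {6} 1  {7} 1
  2 to go: {3,7} 1  {5,6} 1  {6,7} 2
  3 to go: {1,3,7} 1  {3,6,7} 3  {4,5,6} 1  {5,6,7} 3
  4 to go: {1,3,6,7} 4  {2,4,5,6} 1  {3,5,6,7} 6  {4,5,6,7} 4
  5 to go: {1,3,5,6,7} 10  {2,4,5,6,7} 5  {3,4,5,6,7} 10
  6 to go: {1,3,4,5,6,7} 20  {2,3,4,5,6,7} 15
  if 0:p drops first: 35 orders

35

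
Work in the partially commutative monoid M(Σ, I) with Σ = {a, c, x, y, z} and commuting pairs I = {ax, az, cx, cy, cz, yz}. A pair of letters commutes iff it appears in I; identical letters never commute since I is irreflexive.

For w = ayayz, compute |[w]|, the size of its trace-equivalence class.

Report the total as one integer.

5

drop 0:a onto floor
drop 1:y onto {0:a}
drop 2:a onto {1:y}
drop 3:y onto {2:a}
drop 4:z onto floor
ground layer = {0:a, 4:z}
drop-orders for the pieces not yet dropped (sum over which currently-grounded one goes next):
  1 to go: {3} 1  {4} 1
  2 to go: {2,3} 1  {3,4} 2
  3 to go: {1,2,3} 1  {2,3,4} 3
  if 0:a drops first: 4 orders
  if 4:z drops first: 1 orders
heap linearizations: 5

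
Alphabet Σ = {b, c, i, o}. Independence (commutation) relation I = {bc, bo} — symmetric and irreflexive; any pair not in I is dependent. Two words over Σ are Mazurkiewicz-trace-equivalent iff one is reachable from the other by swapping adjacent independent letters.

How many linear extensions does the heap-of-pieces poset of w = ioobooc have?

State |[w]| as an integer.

6

piece 0:i — minimal
piece 1:o rests on {0:i}
piece 2:o rests on {1:o}
piece 3:b rests on {0:i}
piece 4:o rests on {2:o}
piece 5:o rests on {4:o}
piece 6:c rests on {5:o}
minimal pieces: {0:i}
ways to finish when only these pieces remain (= sum over removing one remaining piece with nothing left below it):
  1 left: {3}→1  {6}→1
  2 left: {3,6}→2  {5,6}→1
  3 left: {3,5,6}→3  {4,5,6}→1
  4 left: {2,4,5,6}→1  {3,4,5,6}→4
  5 left: {1,2,4,5,6}→1  {2,3,4,5,6}→5
  placing 0:i first → 6 extensions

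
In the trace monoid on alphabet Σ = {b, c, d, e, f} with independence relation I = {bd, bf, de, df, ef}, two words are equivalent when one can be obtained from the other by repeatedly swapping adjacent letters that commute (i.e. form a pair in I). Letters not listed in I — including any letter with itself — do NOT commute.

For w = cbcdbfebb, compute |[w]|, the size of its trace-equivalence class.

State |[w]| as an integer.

30

drop 0:c onto floor
drop 1:b onto {0:c}
drop 2:c onto {1:b}
drop 3:d onto {2:c}
drop 4:b onto {2:c}
drop 5:f onto {2:c}
drop 6:e onto {4:b}
drop 7:b onto {6:e}
drop 8:b onto {7:b}
ground layer = {0:c}
drop-orders for the pieces not yet dropped (sum over which currently-grounded one goes next):
  1 to go: {3} 1  {5} 1  {8} 1
  2 to go: {3,5} 2  {3,8} 2  {5,8} 2  {7,8} 1
  3 to go: {3,5,8} 6  {3,7,8} 3  {5,7,8} 3  {6,7,8} 1
  4 to go: {3,5,7,8} 12  {3,6,7,8} 4  {4,6,7,8} 1  {5,6,7,8} 4
  5 to go: {3,4,6,7,8} 5  {3,5,6,7,8} 20  {4,5,6,7,8} 5
  6 to go: {3,4,5,6,7,8} 30
  7 to go: {2,3,4,5,6,7,8} 30
  if 0:c drops first: 30 orders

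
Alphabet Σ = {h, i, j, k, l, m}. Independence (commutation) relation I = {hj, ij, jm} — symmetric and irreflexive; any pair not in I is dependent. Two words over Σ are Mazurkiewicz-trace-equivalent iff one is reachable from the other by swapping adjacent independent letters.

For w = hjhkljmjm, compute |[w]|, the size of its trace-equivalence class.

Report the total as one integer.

18

drop 0:h onto floor
drop 1:j onto floor
drop 2:h onto {0:h}
drop 3:k onto {1:j, 2:h}
drop 4:l onto {3:k}
drop 5:j onto {4:l}
drop 6:m onto {4:l}
drop 7:j onto {5:j}
drop 8:m onto {6:m}
ground layer = {0:h, 1:j}
drop-orders for the pieces not yet dropped (sum over which currently-grounded one goes next):
  1 to go: {7} 1  {8} 1
  2 to go: {5,7} 1  {6,8} 1  {7,8} 2
  3 to go: {5,7,8} 3  {6,7,8} 3
  4 to go: {5,6,7,8} 6
  5 to go: {4,5,6,7,8} 6
  6 to go: {3,4,5,6,7,8} 6
  7 to go: {1,3,4,5,6,7,8} 6  {2,3,4,5,6,7,8} 6
  if 0:h drops first: 12 orders
  if 1:j drops first: 6 orders
heap linearizations: 18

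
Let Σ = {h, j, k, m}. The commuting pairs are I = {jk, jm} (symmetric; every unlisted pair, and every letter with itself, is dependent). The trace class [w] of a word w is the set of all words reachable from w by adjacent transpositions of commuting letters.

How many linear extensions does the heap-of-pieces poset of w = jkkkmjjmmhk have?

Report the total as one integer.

#0=j has no predecessor
#1=k has no predecessor
#2=k depends on [1:k]
#3=k depends on [2:k]
#4=m depends on [3:k]
#5=j depends on [0:j]
#6=j depends on [5:j]
#7=m depends on [4:m]
#8=m depends on [7:m]
#9=h depends on [6:j, 8:m]
#10=k depends on [9:h]
sources: [0:j, 1:k]
N(rest) = Σ N(rest − s) over sources s of rest; N(one piece) = 1:
  size 1 → [10]=1
  size 2 → [9,10]=1
  size 3 → [6,9,10]=1  [8,9,10]=1
  size 4 → [5,6,9,10]=1  [6,8,9,10]=2  [7,8,9,10]=1
  size 5 → [0,5,6,9,10]=1  [4,7,8,9,10]=1  [5,6,8,9,10]=3  [6,7,8,9,10]=3
  size 6 → [0,5,6,8,9,10]=4  [3,4,7,8,9,10]=1  [4,6,7,8,9,10]=4  [5,6,7,8,9,10]=6
  size 7 → [0,5,6,7,8,9,10]=10  [2,3,4,7,8,9,10]=1  [3,4,6,7,8,9,10]=5  [4,5,6,7,8,9,10]=10
  size 8 → [0,4,5,6,7,8,9,10]=20  [1,2,3,4,7,8,9,10]=1  [2,3,4,6,7,8,9,10]=6  [3,4,5,6,7,8,9,10]=15
  size 9 → [0,3,4,5,6,7,8,9,10]=35  [1,2,3,4,6,7,8,9,10]=7  [2,3,4,5,6,7,8,9,10]=21
  first=0(j) contributes 28
  first=1(k) contributes 56
|[w]| = 84

84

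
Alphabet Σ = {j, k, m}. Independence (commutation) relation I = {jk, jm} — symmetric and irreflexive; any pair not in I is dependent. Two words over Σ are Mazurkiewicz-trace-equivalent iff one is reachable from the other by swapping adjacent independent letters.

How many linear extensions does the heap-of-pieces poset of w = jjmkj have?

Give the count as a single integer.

#0=j has no predecessor
#1=j depends on [0:j]
#2=m has no predecessor
#3=k depends on [2:m]
#4=j depends on [1:j]
sources: [0:j, 2:m]
N(rest) = Σ N(rest − s) over sources s of rest; N(one piece) = 1:
  size 1 → [3]=1  [4]=1
  size 2 → [1,4]=1  [2,3]=1  [3,4]=2
  size 3 → [0,1,4]=1  [1,3,4]=3  [2,3,4]=3
  first=0(j) contributes 6
  first=2(m) contributes 4
|[w]| = 10

10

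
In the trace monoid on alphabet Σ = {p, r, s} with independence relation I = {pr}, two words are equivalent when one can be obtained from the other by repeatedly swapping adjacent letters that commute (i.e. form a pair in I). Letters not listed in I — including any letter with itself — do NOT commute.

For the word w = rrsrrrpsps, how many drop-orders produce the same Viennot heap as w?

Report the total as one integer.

drop 0:r onto floor
drop 1:r onto {0:r}
drop 2:s onto {1:r}
drop 3:r onto {2:s}
drop 4:r onto {3:r}
drop 5:r onto {4:r}
drop 6:p onto {2:s}
drop 7:s onto {5:r, 6:p}
drop 8:p onto {7:s}
drop 9:s onto {8:p}
ground layer = {0:r}
drop-orders for the pieces not yet dropped (sum over which currently-grounded one goes next):
  1 to go: {9} 1
  2 to go: {8,9} 1
  3 to go: {7,8,9} 1
  4 to go: {5,7,8,9} 1  {6,7,8,9} 1
  5 to go: {4,5,7,8,9} 1  {5,6,7,8,9} 2
  6 to go: {3,4,5,7,8,9} 1  {4,5,6,7,8,9} 3
  7 to go: {3,4,5,6,7,8,9} 4
  8 to go: {2,3,4,5,6,7,8,9} 4
  if 0:r drops first: 4 orders

4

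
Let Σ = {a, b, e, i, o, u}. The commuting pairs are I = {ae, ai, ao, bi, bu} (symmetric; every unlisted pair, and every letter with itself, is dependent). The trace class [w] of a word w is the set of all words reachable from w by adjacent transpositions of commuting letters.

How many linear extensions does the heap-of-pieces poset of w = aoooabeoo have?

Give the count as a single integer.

#0=a has no predecessor
#1=o has no predecessor
#2=o depends on [1:o]
#3=o depends on [2:o]
#4=a depends on [0:a]
#5=b depends on [3:o, 4:a]
#6=e depends on [5:b]
#7=o depends on [6:e]
#8=o depends on [7:o]
sources: [0:a, 1:o]
N(rest) = Σ N(rest − s) over sources s of rest; N(one piece) = 1:
  size 1 → [8]=1
  size 2 → [7,8]=1
  size 3 → [6,7,8]=1
  size 4 → [5,6,7,8]=1
  size 5 → [3,5,6,7,8]=1  [4,5,6,7,8]=1
  size 6 → [0,4,5,6,7,8]=1  [2,3,5,6,7,8]=1  [3,4,5,6,7,8]=2
  size 7 → [0,3,4,5,6,7,8]=3  [1,2,3,5,6,7,8]=1  [2,3,4,5,6,7,8]=3
  first=0(a) contributes 4
  first=1(o) contributes 6
|[w]| = 10

10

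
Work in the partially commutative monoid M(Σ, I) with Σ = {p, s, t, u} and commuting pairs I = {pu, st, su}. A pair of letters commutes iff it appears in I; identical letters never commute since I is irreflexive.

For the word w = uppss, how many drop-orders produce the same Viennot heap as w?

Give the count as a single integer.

5

drop 0:u onto floor
drop 1:p onto floor
drop 2:p onto {1:p}
drop 3:s onto {2:p}
drop 4:s onto {3:s}
ground layer = {0:u, 1:p}
drop-orders for the pieces not yet dropped (sum over which currently-grounded one goes next):
  1 to go: {0} 1  {4} 1
  2 to go: {0,4} 2  {3,4} 1
  3 to go: {0,3,4} 3  {2,3,4} 1
  if 0:u drops first: 1 orders
  if 1:p drops first: 4 orders
heap linearizations: 5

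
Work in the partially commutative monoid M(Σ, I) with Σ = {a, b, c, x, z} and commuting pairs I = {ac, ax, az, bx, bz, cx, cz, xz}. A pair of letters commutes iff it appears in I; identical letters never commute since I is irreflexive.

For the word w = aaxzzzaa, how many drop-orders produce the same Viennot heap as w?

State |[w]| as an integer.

0(a) covers ∅
1(a) covers 0:a
2(x) covers ∅
3(z) covers ∅
4(z) covers 3:z
5(z) covers 4:z
6(a) covers 1:a
7(a) covers 6:a
floor of heap: 0:a, 2:x, 3:z
completions by unplaced set U, small U first (add the entries for U minus each lowest piece of U):
  |U|=1: {2}:1  {5}:1  {7}:1
  |U|=2: {2,5}:2  {2,7}:2  {4,5}:1  {5,7}:2  {6,7}:1
  |U|=3: {1,6,7}:1  {2,4,5}:3  {2,5,7}:6  {2,6,7}:3  {3,4,5}:1  {4,5,7}:3  {5,6,7}:3
  |U|=4: {0,1,6,7}:1  {1,2,6,7}:4  {1,5,6,7}:4  {2,3,4,5}:4  {2,4,5,7}:12  {2,5,6,7}:12  {3,4,5,7}:4  {4,5,6,7}:6
  |U|=5: {0,1,2,6,7}:5  {0,1,5,6,7}:5  {1,2,5,6,7}:20  {1,4,5,6,7}:10  {2,3,4,5,7}:20  {2,4,5,6,7}:30  {3,4,5,6,7}:10
  |U|=6: {0,1,2,5,6,7}:30  {0,1,4,5,6,7}:15  {1,2,4,5,6,7}:60  {1,3,4,5,6,7}:20  {2,3,4,5,6,7}:60
  start at 0(a): 140
  start at 2(x): 35
  start at 3(z): 105
sum over floor = 280

280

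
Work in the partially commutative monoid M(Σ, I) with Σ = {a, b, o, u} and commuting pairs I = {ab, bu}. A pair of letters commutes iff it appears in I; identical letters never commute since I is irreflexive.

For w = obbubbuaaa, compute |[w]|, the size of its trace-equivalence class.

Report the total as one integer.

126

0(o) covers ∅
1(b) covers 0:o
2(b) covers 1:b
3(u) covers 0:o
4(b) covers 2:b
5(b) covers 4:b
6(u) covers 3:u
7(a) covers 6:u
8(a) covers 7:a
9(a) covers 8:a
floor of heap: 0:o
completions by unplaced set U, small U first (add the entries for U minus each lowest piece of U):
  |U|=1: {5}:1  {9}:1
  |U|=2: {4,5}:1  {5,9}:2  {8,9}:1
  |U|=3: {2,4,5}:1  {4,5,9}:3  {5,8,9}:3  {7,8,9}:1
  |U|=4: {1,2,4,5}:1  {2,4,5,9}:4  {4,5,8,9}:6  {5,7,8,9}:4  {6,7,8,9}:1
  |U|=5: {1,2,4,5,9}:5  {2,4,5,8,9}:10  {3,6,7,8,9}:1  {4,5,7,8,9}:10  {5,6,7,8,9}:5
  |U|=6: {1,2,4,5,8,9}:15  {2,4,5,7,8,9}:20  {3,5,6,7,8,9}:6  {4,5,6,7,8,9}:15
  |U|=7: {1,2,4,5,7,8,9}:35  {2,4,5,6,7,8,9}:35  {3,4,5,6,7,8,9}:21
  |U|=8: {1,2,4,5,6,7,8,9}:70  {2,3,4,5,6,7,8,9}:56
  start at 0(o): 126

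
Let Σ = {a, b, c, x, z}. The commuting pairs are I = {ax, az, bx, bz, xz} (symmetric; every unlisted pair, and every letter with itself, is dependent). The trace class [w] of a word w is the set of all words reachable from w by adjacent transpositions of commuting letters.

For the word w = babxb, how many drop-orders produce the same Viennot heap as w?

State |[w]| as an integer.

piece 0:b — minimal
piece 1:a rests on {0:b}
piece 2:b rests on {1:a}
piece 3:x — minimal
piece 4:b rests on {2:b}
minimal pieces: {0:b, 3:x}
ways to finish when only these pieces remain (= sum over removing one remaining piece with nothing left below it):
  1 left: {3}→1  {4}→1
  2 left: {2,4}→1  {3,4}→2
  3 left: {1,2,4}→1  {2,3,4}→3
  placing 0:b first → 4 extensions
  placing 3:x first → 1 extensions
total linear extensions = 5

5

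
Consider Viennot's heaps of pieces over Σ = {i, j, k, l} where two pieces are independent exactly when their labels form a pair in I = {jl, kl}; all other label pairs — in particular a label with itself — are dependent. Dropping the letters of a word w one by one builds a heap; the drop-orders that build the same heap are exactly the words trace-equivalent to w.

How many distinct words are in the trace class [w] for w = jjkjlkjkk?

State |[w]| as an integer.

#0=j has no predecessor
#1=j depends on [0:j]
#2=k depends on [1:j]
#3=j depends on [2:k]
#4=l has no predecessor
#5=k depends on [3:j]
#6=j depends on [5:k]
#7=k depends on [6:j]
#8=k depends on [7:k]
sources: [0:j, 4:l]
N(rest) = Σ N(rest − s) over sources s of rest; N(one piece) = 1:
  size 1 → [4]=1  [8]=1
  size 2 → [4,8]=2  [7,8]=1
  size 3 → [4,7,8]=3  [6,7,8]=1
  size 4 → [4,6,7,8]=4  [5,6,7,8]=1
  size 5 → [3,5,6,7,8]=1  [4,5,6,7,8]=5
  size 6 → [2,3,5,6,7,8]=1  [3,4,5,6,7,8]=6
  size 7 → [1,2,3,5,6,7,8]=1  [2,3,4,5,6,7,8]=7
  first=0(j) contributes 8
  first=4(l) contributes 1
|[w]| = 9

9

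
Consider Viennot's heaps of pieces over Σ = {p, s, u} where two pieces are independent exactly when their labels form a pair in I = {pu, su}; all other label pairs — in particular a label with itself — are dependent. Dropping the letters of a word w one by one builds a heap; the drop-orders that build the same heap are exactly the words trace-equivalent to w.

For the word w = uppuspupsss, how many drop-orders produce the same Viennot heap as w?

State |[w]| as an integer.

165

#0=u has no predecessor
#1=p has no predecessor
#2=p depends on [1:p]
#3=u depends on [0:u]
#4=s depends on [2:p]
#5=p depends on [4:s]
#6=u depends on [3:u]
#7=p depends on [5:p]
#8=s depends on [7:p]
#9=s depends on [8:s]
#10=s depends on [9:s]
sources: [0:u, 1:p]
N(rest) = Σ N(rest − s) over sources s of rest; N(one piece) = 1:
  size 1 → [6]=1  [10]=1
  size 2 → [3,6]=1  [6,10]=2  [9,10]=1
  size 3 → [0,3,6]=1  [3,6,10]=3  [6,9,10]=3  [8,9,10]=1
  size 4 → [0,3,6,10]=4  [3,6,9,10]=6  [6,8,9,10]=4  [7,8,9,10]=1
  size 5 → [0,3,6,9,10]=10  [3,6,8,9,10]=10  [5,7,8,9,10]=1  [6,7,8,9,10]=5
  size 6 → [0,3,6,8,9,10]=20  [3,6,7,8,9,10]=15  [4,5,7,8,9,10]=1  [5,6,7,8,9,10]=6
  size 7 → [0,3,6,7,8,9,10]=35  [2,4,5,7,8,9,10]=1  [3,5,6,7,8,9,10]=21  [4,5,6,7,8,9,10]=7
  size 8 → [0,3,5,6,7,8,9,10]=56  [1,2,4,5,7,8,9,10]=1  [2,4,5,6,7,8,9,10]=8  [3,4,5,6,7,8,9,10]=28
  size 9 → [0,3,4,5,6,7,8,9,10]=84  [1,2,4,5,6,7,8,9,10]=9  [2,3,4,5,6,7,8,9,10]=36
  first=0(u) contributes 45
  first=1(p) contributes 120
|[w]| = 165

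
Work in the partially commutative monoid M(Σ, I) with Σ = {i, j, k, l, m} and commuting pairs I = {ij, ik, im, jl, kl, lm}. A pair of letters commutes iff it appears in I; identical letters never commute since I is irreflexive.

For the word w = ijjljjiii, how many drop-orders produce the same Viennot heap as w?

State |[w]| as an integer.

126

#0=i has no predecessor
#1=j has no predecessor
#2=j depends on [1:j]
#3=l depends on [0:i]
#4=j depends on [2:j]
#5=j depends on [4:j]
#6=i depends on [3:l]
#7=i depends on [6:i]
#8=i depends on [7:i]
sources: [0:i, 1:j]
N(rest) = Σ N(rest − s) over sources s of rest; N(one piece) = 1:
  size 1 → [5]=1  [8]=1
  size 2 → [4,5]=1  [5,8]=2  [7,8]=1
  size 3 → [2,4,5]=1  [4,5,8]=3  [5,7,8]=3  [6,7,8]=1
  size 4 → [1,2,4,5]=1  [2,4,5,8]=4  [3,6,7,8]=1  [4,5,7,8]=6  [5,6,7,8]=4
  size 5 → [0,3,6,7,8]=1  [1,2,4,5,8]=5  [2,4,5,7,8]=10  [3,5,6,7,8]=5  [4,5,6,7,8]=10
  size 6 → [0,3,5,6,7,8]=6  [1,2,4,5,7,8]=15  [2,4,5,6,7,8]=20  [3,4,5,6,7,8]=15
  size 7 → [0,3,4,5,6,7,8]=21  [1,2,4,5,6,7,8]=35  [2,3,4,5,6,7,8]=35
  first=0(i) contributes 70
  first=1(j) contributes 56
|[w]| = 126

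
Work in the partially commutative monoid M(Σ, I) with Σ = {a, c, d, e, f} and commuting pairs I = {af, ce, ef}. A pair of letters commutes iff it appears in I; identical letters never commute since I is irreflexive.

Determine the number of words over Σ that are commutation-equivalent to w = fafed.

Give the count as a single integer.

6

#0=f has no predecessor
#1=a has no predecessor
#2=f depends on [0:f]
#3=e depends on [1:a]
#4=d depends on [2:f, 3:e]
sources: [0:f, 1:a]
N(rest) = Σ N(rest − s) over sources s of rest; N(one piece) = 1:
  size 1 → [4]=1
  size 2 → [2,4]=1  [3,4]=1
  size 3 → [0,2,4]=1  [1,3,4]=1  [2,3,4]=2
  first=0(f) contributes 3
  first=1(a) contributes 3
|[w]| = 6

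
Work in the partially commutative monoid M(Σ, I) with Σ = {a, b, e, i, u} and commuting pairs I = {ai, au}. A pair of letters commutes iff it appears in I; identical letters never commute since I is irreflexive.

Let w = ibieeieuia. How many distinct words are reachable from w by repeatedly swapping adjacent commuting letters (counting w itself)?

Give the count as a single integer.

0(i) covers ∅
1(b) covers 0:i
2(i) covers 1:b
3(e) covers 2:i
4(e) covers 3:e
5(i) covers 4:e
6(e) covers 5:i
7(u) covers 6:e
8(i) covers 7:u
9(a) covers 6:e
floor of heap: 0:i
completions by unplaced set U, small U first (add the entries for U minus each lowest piece of U):
  |U|=1: {8}:1  {9}:1
  |U|=2: {7,8}:1  {8,9}:2
  |U|=3: {7,8,9}:3
  |U|=4: {6,7,8,9}:3
  |U|=5: {5,6,7,8,9}:3
  |U|=6: {4,5,6,7,8,9}:3
  |U|=7: {3,4,5,6,7,8,9}:3
  |U|=8: {2,3,4,5,6,7,8,9}:3
  start at 0(i): 3

3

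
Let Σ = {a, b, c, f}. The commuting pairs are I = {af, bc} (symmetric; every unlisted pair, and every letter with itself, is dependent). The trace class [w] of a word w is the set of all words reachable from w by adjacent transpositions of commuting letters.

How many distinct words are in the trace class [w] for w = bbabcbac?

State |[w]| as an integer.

#0=b has no predecessor
#1=b depends on [0:b]
#2=a depends on [1:b]
#3=b depends on [2:a]
#4=c depends on [2:a]
#5=b depends on [3:b]
#6=a depends on [4:c, 5:b]
#7=c depends on [6:a]
sources: [0:b]
N(rest) = Σ N(rest − s) over sources s of rest; N(one piece) = 1:
  size 1 → [7]=1
  size 2 → [6,7]=1
  size 3 → [4,6,7]=1  [5,6,7]=1
  size 4 → [3,5,6,7]=1  [4,5,6,7]=2
  size 5 → [3,4,5,6,7]=3
  size 6 → [2,3,4,5,6,7]=3
  first=0(b) contributes 3

3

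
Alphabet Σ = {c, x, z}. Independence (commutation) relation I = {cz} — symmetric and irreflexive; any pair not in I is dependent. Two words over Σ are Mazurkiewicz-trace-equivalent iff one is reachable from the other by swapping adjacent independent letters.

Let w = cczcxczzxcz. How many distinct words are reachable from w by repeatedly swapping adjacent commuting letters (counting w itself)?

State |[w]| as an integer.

24

piece 0:c — minimal
piece 1:c rests on {0:c}
piece 2:z — minimal
piece 3:c rests on {1:c}
piece 4:x rests on {2:z, 3:c}
piece 5:c rests on {4:x}
piece 6:z rests on {4:x}
piece 7:z rests on {6:z}
piece 8:x rests on {5:c, 7:z}
piece 9:c rests on {8:x}
piece 10:z rests on {8:x}
minimal pieces: {0:c, 2:z}
ways to finish when only these pieces remain (= sum over removing one remaining piece with nothing left below it):
  1 left: {9}→1  {10}→1
  2 left: {9,10}→2
  3 left: {8,9,10}→2
  4 left: {5,8,9,10}→2  {7,8,9,10}→2
  5 left: {5,7,8,9,10}→4  {6,7,8,9,10}→2
  6 left: {5,6,7,8,9,10}→6
  7 left: {4,5,6,7,8,9,10}→6
  8 left: {2,4,5,6,7,8,9,10}→6  {3,4,5,6,7,8,9,10}→6
  9 left: {1,3,4,5,6,7,8,9,10}→6  {2,3,4,5,6,7,8,9,10}→12
  placing 0:c first → 18 extensions
  placing 2:z first → 6 extensions
total linear extensions = 24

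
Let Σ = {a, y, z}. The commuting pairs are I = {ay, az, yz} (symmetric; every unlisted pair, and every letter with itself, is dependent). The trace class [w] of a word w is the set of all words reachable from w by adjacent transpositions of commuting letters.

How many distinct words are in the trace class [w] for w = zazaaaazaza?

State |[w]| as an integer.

0(z) covers ∅
1(a) covers ∅
2(z) covers 0:z
3(a) covers 1:a
4(a) covers 3:a
5(a) covers 4:a
6(a) covers 5:a
7(z) covers 2:z
8(a) covers 6:a
9(z) covers 7:z
10(a) covers 8:a
floor of heap: 0:z, 1:a
completions by unplaced set U, small U first (add the entries for U minus each lowest piece of U):
  |U|=1: {9}:1  {10}:1
  |U|=2: {7,9}:1  {8,10}:1  {9,10}:2
  |U|=3: {2,7,9}:1  {6,8,10}:1  {7,9,10}:3  {8,9,10}:3
  |U|=4: {0,2,7,9}:1  {2,7,9,10}:4  {5,6,8,10}:1  {6,8,9,10}:4  {7,8,9,10}:6
  |U|=5: {0,2,7,9,10}:5  {2,7,8,9,10}:10  {4,5,6,8,10}:1  {5,6,8,9,10}:5  {6,7,8,9,10}:10
  |U|=6: {0,2,7,8,9,10}:15  {2,6,7,8,9,10}:20  {3,4,5,6,8,10}:1  {4,5,6,8,9,10}:6  {5,6,7,8,9,10}:15
  |U|=7: {0,2,6,7,8,9,10}:35  {1,3,4,5,6,8,10}:1  {2,5,6,7,8,9,10}:35  {3,4,5,6,8,9,10}:7  {4,5,6,7,8,9,10}:21
  |U|=8: {0,2,5,6,7,8,9,10}:70  {1,3,4,5,6,8,9,10}:8  {2,4,5,6,7,8,9,10}:56  {3,4,5,6,7,8,9,10}:28
  |U|=9: {0,2,4,5,6,7,8,9,10}:126  {1,3,4,5,6,7,8,9,10}:36  {2,3,4,5,6,7,8,9,10}:84
  start at 0(z): 120
  start at 1(a): 210
sum over floor = 330

330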